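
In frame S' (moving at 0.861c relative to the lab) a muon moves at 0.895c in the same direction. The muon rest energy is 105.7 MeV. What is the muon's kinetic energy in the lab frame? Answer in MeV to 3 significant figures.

u_lab = (0.895 + 0.861)/(1 + 0.895×0.861) = 0.991757
γ = 1/√(1 − 0.991757²) = 7.8044
K = (γ − 1)m₀c² = (7.8044 − 1) × 105.7 = 6.8044 × 105.7 = 719 MeV

K ≈ 719 MeV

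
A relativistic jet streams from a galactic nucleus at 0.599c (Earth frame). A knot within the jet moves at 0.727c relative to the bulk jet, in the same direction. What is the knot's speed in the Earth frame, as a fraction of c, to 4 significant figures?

u ≈ 0.9237c

Relativistic velocity addition: u = (u' + v)/(1 + u'v/c²)
= (0.727 + 0.599)/(1 + 0.727×0.599) = 1.326/1.43547 = 0.9237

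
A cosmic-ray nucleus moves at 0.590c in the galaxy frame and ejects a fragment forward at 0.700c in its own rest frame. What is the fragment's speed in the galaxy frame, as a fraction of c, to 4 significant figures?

Compose boost 2: (0.700 + 0.590)/(1 + 0.700×0.590) = 1.290/1.41300 = 0.9130

u ≈ 0.9130c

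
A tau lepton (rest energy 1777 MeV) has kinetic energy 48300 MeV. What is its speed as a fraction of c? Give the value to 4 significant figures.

β ≈ 0.9994

γ = 1 + K/(m₀c²) = 1 + 48300/1777 = 28.1806
β = √(1 − 1/γ²) = 0.9994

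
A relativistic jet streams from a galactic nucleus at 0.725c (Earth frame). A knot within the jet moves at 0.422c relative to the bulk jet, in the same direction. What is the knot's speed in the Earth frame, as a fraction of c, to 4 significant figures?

Relativistic velocity addition: u = (u' + v)/(1 + u'v/c²)
= (0.422 + 0.725)/(1 + 0.422×0.725) = 1.147/1.30595 = 0.8783

u ≈ 0.8783c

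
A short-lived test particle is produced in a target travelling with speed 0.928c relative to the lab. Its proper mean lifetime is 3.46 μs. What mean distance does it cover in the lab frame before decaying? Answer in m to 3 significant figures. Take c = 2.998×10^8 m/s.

γ = 1/√(1 − 0.928²) = 2.6840
Dilated lifetime: Δt = γτ₀ = 2.6840 × 3.46 μs = 9.2866 μs
d = vΔt = 0.928c × 9.2866 μs = 2.7821×10^8 m/s × 9.2866×10^-6 s = 2580 m

d ≈ 2580 m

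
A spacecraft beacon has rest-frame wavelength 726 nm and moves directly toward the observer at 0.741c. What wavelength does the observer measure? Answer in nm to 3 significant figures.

λ_obs ≈ 280 nm

Relativistic Doppler: λ_obs = λ_src √((1−β)/(1+β))
= 726 × √(0.25900/1.7410) = 726 × 0.38570 = 280 nm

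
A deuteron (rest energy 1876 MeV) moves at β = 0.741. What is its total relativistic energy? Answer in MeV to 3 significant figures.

E ≈ 2790 MeV

γ = 1/√(1 − 0.741²) = 1.4892
E = γm₀c² = 1.4892 × 1876 MeV = 2790 MeV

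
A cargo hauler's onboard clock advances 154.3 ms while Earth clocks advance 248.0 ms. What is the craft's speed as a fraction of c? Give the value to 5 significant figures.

γ = Δt/τ₀ = 248.0/154.3 = 1.607259
β = √(1 − 1/γ²) = √(1 − 1/1.607259²) = 0.78288

β ≈ 0.78288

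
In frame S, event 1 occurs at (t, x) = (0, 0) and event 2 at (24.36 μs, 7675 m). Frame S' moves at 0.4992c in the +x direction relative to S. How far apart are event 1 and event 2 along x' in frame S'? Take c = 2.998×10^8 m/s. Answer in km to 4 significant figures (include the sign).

γ = 1/√(1 − 0.4992²) = 1.15409
Δx' = γ(Δx − vΔt) = 1.15409 × (7675 m − 0.4992×(2.998×10^8 m/s)×24.36×10^-6 s)
= 1.15409 × (4029.28 m) = 4.650 km

Δx' ≈ 4.650 km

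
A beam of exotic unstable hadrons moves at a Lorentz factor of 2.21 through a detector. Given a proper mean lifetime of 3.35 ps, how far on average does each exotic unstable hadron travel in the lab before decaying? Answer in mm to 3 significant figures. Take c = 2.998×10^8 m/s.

d ≈ 1.98 mm

β = √(1 − 1/γ²) = √(1 − 1/2.21²) = 0.89177
Dilated lifetime: Δt = γτ₀ = 2.21 × 3.35 ps = 7.4035 ps
d = vΔt = 0.89177c × 7.4035 ps = 2.6735×10^8 m/s × 7.4035×10^-12 s = 1.98 mm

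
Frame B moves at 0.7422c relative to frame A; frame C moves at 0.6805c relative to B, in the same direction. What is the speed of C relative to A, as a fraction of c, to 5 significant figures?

Compose boost 2: (0.6805 + 0.7422)/(1 + 0.6805×0.7422) = 1.4227/1.505067 = 0.94527

u ≈ 0.94527c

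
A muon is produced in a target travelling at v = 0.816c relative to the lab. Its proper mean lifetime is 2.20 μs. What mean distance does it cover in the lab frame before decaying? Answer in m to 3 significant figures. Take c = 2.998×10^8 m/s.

γ = 1/√(1 − 0.816²) = 1.7299
Dilated lifetime: Δt = γτ₀ = 1.7299 × 2.20 μs = 3.8059 μs
d = vΔt = 0.816c × 3.8059 μs = 2.4464×10^8 m/s × 3.8059×10^-6 s = 931 m

d ≈ 931 m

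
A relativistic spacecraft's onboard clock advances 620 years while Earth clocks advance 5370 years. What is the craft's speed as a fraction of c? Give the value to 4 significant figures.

β ≈ 0.9933

γ = Δt/τ₀ = 5370/620 = 8.66129
β = √(1 − 1/γ²) = √(1 − 1/8.66129²) = 0.9933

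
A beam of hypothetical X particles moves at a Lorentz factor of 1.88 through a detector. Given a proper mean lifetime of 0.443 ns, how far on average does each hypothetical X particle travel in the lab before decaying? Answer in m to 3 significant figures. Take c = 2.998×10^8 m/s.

β = √(1 − 1/γ²) = √(1 − 1/1.88²) = 0.84680
Dilated lifetime: Δt = γτ₀ = 1.88 × 0.443 ns = 0.83284 ns
d = vΔt = 0.84680c × 0.83284 ns = 2.5387×10^8 m/s × 8.3284×10^-10 s = 0.211 m

d ≈ 0.211 m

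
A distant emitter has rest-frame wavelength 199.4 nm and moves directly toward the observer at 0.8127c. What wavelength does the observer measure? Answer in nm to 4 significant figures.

λ_obs ≈ 64.10 nm

Relativistic Doppler: λ_obs = λ_src √((1−β)/(1+β))
= 199.4 × √(0.187300/1.81270) = 199.4 × 0.321444 = 64.10 nm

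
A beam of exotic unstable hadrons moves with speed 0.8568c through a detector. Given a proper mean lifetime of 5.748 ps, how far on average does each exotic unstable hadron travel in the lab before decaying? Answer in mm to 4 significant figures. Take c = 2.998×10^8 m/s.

d ≈ 2.863 mm

γ = 1/√(1 − 0.8568²) = 1.93930
Dilated lifetime: Δt = γτ₀ = 1.93930 × 5.748 ps = 11.1471 ps
d = vΔt = 0.8568c × 11.1471 ps = 2.56869×10^8 m/s × 1.11471×10^-11 s = 2.863 mm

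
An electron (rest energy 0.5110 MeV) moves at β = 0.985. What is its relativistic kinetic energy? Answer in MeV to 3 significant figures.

γ = 1/√(1 − 0.985²) = 5.7953
K = (γ − 1)m₀c² = (5.7953 − 1) × 0.5110 MeV = 4.7953 × 0.5110 MeV = 2.45 MeV

K ≈ 2.45 MeV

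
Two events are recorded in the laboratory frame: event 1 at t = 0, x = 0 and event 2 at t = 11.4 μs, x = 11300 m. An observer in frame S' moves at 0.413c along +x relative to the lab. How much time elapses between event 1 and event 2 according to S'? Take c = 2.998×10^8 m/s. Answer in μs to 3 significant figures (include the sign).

Δt' ≈ -4.58 μs

γ = 1/√(1 − 0.413²) = 1.0980
Δt' = γ(Δt − vΔx/c²) = 1.0980 × (11.4 μs − 0.413×11300 m / (2.998×10^8 m/s))
= 1.0980 × (-4.1667 μs) = -4.58 μs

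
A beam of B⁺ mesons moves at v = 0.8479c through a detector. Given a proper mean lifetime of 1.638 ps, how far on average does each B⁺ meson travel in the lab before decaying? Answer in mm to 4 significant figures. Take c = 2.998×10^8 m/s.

γ = 1/√(1 − 0.8479²) = 1.88624
Dilated lifetime: Δt = γτ₀ = 1.88624 × 1.638 ps = 3.08966 ps
d = vΔt = 0.8479c × 3.08966 ps = 2.54200×10^8 m/s × 3.08966×10^-12 s = 0.7854 mm

d ≈ 0.7854 mm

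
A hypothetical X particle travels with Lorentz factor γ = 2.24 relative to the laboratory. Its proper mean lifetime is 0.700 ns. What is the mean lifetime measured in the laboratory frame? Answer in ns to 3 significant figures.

Δt ≈ 1.57 ns

γ = 2.24 (given)
Time dilation: Δt = γτ₀ = 2.24 × 0.700 ns = 1.57 ns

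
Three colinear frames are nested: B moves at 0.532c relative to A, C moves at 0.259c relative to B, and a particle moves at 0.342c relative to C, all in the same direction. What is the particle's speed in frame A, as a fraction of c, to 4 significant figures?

u ≈ 0.8380c

Compose boost 2: (0.259 + 0.532)/(1 + 0.259×0.532) = 0.7910/1.13779 = 0.695209
Compose boost 3: (0.342 + 0.695209)/(1 + 0.342×0.695209) = 1.03721/1.23776 = 0.8380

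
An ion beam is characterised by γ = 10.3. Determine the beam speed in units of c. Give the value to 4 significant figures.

β = √(1 − 1/γ²) = √(1 − 1/10.3²) = √(0.990574) = 0.9953

β ≈ 0.9953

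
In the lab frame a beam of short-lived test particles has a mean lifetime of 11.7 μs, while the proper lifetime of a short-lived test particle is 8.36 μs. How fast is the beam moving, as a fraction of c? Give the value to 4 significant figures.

γ = Δt/τ₀ = 11.7/8.36 = 1.39952
β = √(1 − 1/γ²) = √(1 − 1/1.39952²) = 0.6996

β ≈ 0.6996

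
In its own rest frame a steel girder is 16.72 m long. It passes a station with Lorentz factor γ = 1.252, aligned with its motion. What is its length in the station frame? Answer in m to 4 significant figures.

L ≈ 13.35 m

γ = 1.252 (given)
Length contraction: L = L₀/γ = 16.72/1.252 = 13.35 m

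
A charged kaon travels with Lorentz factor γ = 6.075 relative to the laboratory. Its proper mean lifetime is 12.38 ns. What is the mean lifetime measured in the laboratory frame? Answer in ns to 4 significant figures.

Δt ≈ 75.21 ns

γ = 6.075 (given)
Time dilation: Δt = γτ₀ = 6.075 × 12.38 ns = 75.21 ns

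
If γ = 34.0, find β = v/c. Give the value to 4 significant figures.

β = √(1 − 1/γ²) = √(1 − 1/34.0²) = √(0.999135) = 0.9996

β ≈ 0.9996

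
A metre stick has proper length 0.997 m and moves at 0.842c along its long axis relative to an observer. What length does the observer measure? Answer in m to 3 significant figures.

γ = 1/√(1 − 0.842²) = 1.8536
Length contraction: L = L₀/γ = 0.997/1.8536 = 0.538 m

L ≈ 0.538 m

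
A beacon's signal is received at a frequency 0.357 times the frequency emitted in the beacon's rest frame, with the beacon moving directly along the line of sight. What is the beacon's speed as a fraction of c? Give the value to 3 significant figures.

f_obs/f_src = √((1−β)/(1+β)) = 0.357  ⇒  (1−β)/(1+β) = 0.12745
β = |1 − D²|/(1 + D²) = |1 − 0.12745|/(1 + 0.12745) = 0.774

β ≈ 0.774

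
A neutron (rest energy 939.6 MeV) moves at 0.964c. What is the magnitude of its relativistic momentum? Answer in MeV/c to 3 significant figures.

p ≈ 3410 MeV/c

γ = 1/√(1 − 0.964²) = 3.7608
p = γβm₀c = 3.7608 × 0.964 × 939.6 MeV/c = 3410 MeV/c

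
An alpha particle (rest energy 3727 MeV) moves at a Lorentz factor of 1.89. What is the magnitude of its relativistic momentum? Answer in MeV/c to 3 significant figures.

p ≈ 5980 MeV/c

β = √(1 − 1/γ²) = √(1 − 1/1.89²) = 0.84856
p = γβm₀c = 1.89 × 0.84856 × 3727 MeV/c = 5980 MeV/c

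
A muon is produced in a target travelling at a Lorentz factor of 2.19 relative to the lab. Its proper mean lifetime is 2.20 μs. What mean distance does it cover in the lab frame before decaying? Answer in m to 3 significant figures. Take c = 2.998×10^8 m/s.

d ≈ 1290 m

β = √(1 − 1/γ²) = √(1 − 1/2.19²) = 0.88966
Dilated lifetime: Δt = γτ₀ = 2.19 × 2.20 μs = 4.8180 μs
d = vΔt = 0.88966c × 4.8180 μs = 2.6672×10^8 m/s × 4.8180×10^-6 s = 1290 m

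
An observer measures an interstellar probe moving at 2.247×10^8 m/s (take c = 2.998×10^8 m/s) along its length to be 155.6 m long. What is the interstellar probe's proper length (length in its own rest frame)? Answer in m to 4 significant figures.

β = v/c = 2.247×10^8 / 2.998×10^8 = 0.749500
γ = 1/√(1 − 0.749500²) = 1.51056
L₀ = γL = 1.51056 × 155.6 = 235.0 m

L₀ ≈ 235.0 m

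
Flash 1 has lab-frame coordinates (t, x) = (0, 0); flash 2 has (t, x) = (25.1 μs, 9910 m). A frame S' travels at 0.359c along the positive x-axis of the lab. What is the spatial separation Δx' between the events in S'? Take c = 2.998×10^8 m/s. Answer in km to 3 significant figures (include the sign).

γ = 1/√(1 − 0.359²) = 1.0714
Δx' = γ(Δx − vΔt) = 1.0714 × (9910 m − 0.359×(2.998×10^8 m/s)×25.1×10^-6 s)
= 1.0714 × (7208.5 m) = 7.72 km

Δx' ≈ 7.72 km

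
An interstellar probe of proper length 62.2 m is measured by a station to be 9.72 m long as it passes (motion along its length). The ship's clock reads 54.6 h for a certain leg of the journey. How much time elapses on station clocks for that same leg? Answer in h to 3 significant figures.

Length contraction ⇒ γ = L₀/L = 62.2/9.72 = 6.3992
Time dilation: Δt = γτ₀ = 6.3992 × 54.6 h = 349 h

Δt ≈ 349 h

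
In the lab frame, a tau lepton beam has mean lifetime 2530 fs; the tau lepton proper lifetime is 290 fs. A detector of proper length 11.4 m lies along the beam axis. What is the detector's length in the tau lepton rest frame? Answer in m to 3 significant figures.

Time dilation ⇒ γ = Δt/τ₀ = 2530/290 = 8.7241
Length contraction: L = L₀/γ = 11.4/8.7241 = 1.31 m

L ≈ 1.31 m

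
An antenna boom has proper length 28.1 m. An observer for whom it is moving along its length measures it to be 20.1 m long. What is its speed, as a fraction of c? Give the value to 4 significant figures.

γ = L₀/L = 28.1/20.1 = 1.39801
β = √(1 − 1/γ²) = 0.6988

β ≈ 0.6988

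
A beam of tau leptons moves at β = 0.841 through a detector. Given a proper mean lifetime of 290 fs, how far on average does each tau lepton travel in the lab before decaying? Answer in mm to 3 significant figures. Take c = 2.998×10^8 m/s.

γ = 1/√(1 − 0.841²) = 1.8483
Dilated lifetime: Δt = γτ₀ = 1.8483 × 290 fs = 536.01 fs
d = vΔt = 0.841c × 536.01 fs = 2.5213×10^8 m/s × 5.3601×10^-13 s = 0.135 mm

d ≈ 0.135 mm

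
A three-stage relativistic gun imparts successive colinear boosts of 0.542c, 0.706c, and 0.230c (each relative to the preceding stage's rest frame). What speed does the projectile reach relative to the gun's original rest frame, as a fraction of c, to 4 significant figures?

u ≈ 0.9379c

Compose boost 2: (0.706 + 0.542)/(1 + 0.706×0.542) = 1.248/1.38265 = 0.902613
Compose boost 3: (0.230 + 0.902613)/(1 + 0.230×0.902613) = 1.13261/1.20760 = 0.9379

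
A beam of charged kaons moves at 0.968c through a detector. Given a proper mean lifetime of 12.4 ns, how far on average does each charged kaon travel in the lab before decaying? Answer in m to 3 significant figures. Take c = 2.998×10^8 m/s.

d ≈ 14.3 m

γ = 1/√(1 − 0.968²) = 3.9849
Dilated lifetime: Δt = γτ₀ = 3.9849 × 12.4 ns = 49.412 ns
d = vΔt = 0.968c × 49.412 ns = 2.9021×10^8 m/s × 4.9412×10^-8 s = 14.3 m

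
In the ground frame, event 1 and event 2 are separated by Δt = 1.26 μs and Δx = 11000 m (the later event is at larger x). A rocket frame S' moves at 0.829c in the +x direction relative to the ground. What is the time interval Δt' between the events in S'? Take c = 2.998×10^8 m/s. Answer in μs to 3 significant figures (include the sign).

Δt' ≈ -52.1 μs

γ = 1/√(1 − 0.829²) = 1.7881
Δt' = γ(Δt − vΔx/c²) = 1.7881 × (1.26 μs − 0.829×11000 m / (2.998×10^8 m/s))
= 1.7881 × (-29.157 μs) = -52.1 μs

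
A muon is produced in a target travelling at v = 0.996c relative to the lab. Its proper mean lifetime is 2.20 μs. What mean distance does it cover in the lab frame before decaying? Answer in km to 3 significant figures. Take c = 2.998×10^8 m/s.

d ≈ 7.35 km

γ = 1/√(1 − 0.996²) = 11.192
Dilated lifetime: Δt = γτ₀ = 11.192 × 2.20 μs = 24.621 μs
d = vΔt = 0.996c × 24.621 μs = 2.9860×10^8 m/s × 2.4621×10^-5 s = 7.35 km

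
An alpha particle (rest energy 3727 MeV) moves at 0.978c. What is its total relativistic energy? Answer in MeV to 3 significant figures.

E ≈ 17900 MeV

γ = 1/√(1 − 0.978²) = 4.7938
E = γm₀c² = 4.7938 × 3727 MeV = 17900 MeV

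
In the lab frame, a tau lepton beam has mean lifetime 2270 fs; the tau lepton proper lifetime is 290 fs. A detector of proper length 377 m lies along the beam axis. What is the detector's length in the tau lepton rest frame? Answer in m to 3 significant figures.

Time dilation ⇒ γ = Δt/τ₀ = 2270/290 = 7.8276
Length contraction: L = L₀/γ = 377/7.8276 = 48.2 m

L ≈ 48.2 m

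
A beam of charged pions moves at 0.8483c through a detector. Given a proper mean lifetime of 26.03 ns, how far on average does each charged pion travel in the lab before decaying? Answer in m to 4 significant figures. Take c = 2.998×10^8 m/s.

d ≈ 12.50 m

γ = 1/√(1 − 0.8483²) = 1.88852
Dilated lifetime: Δt = γτ₀ = 1.88852 × 26.03 ns = 49.1581 ns
d = vΔt = 0.8483c × 49.1581 ns = 2.54320×10^8 m/s × 4.91581×10^-8 s = 12.50 m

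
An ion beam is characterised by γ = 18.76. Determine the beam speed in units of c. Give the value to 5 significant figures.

β ≈ 0.99858

β = √(1 − 1/γ²) = √(1 − 1/18.76²) = √(0.9971586) = 0.99858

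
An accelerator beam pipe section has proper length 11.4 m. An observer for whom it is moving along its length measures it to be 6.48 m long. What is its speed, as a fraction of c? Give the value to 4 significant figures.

γ = L₀/L = 11.4/6.48 = 1.75926
β = √(1 − 1/γ²) = 0.8227

β ≈ 0.8227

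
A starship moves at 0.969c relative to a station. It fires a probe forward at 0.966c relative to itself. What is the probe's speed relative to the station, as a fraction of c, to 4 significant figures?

Relativistic velocity addition: u = (u' + v)/(1 + u'v/c²)
= (0.966 + 0.969)/(1 + 0.966×0.969) = 1.935/1.93605 = 0.9995

u ≈ 0.9995c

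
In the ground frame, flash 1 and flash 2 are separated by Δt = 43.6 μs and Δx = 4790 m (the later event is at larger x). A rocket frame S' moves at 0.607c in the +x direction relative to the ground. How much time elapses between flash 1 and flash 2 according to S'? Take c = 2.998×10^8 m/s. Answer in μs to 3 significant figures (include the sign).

Δt' ≈ 42.7 μs

γ = 1/√(1 − 0.607²) = 1.2583
Δt' = γ(Δt − vΔx/c²) = 1.2583 × (43.6 μs − 0.607×4790 m / (2.998×10^8 m/s))
= 1.2583 × (33.902 μs) = 42.7 μs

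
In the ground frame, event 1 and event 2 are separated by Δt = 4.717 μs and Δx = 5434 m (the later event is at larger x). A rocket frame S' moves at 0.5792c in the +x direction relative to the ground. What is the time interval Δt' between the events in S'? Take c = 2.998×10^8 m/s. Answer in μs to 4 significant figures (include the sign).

γ = 1/√(1 − 0.5792²) = 1.22671
Δt' = γ(Δt − vΔx/c²) = 1.22671 × (4.717 μs − 0.5792×5434 m / (2.998×10^8 m/s))
= 1.22671 × (-5.78124 μs) = -7.092 μs

Δt' ≈ -7.092 μs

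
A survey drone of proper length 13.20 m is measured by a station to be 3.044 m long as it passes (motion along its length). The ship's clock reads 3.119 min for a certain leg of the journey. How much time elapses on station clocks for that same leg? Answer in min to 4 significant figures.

Length contraction ⇒ γ = L₀/L = 13.20/3.044 = 4.33640
Time dilation: Δt = γτ₀ = 4.33640 × 3.119 min = 13.53 min

Δt ≈ 13.53 min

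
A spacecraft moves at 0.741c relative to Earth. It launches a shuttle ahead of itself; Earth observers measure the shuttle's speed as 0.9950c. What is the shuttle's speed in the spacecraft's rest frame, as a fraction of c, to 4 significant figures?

Inverse velocity addition: u' = (u − v)/(1 − uv/c²)
= (0.9950 − 0.741)/(1 − 0.9950×0.741) = 0.2540/0.262705 = 0.9669

u' ≈ 0.9669c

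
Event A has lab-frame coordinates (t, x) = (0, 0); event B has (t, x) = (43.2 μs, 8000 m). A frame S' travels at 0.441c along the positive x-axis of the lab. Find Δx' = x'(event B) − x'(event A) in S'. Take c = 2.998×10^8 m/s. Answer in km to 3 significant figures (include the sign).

Δx' ≈ 2.55 km

γ = 1/√(1 − 0.441²) = 1.1142
Δx' = γ(Δx − vΔt) = 1.1142 × (8000 m − 0.441×(2.998×10^8 m/s)×43.2×10^-6 s)
= 1.1142 × (2288.5 m) = 2.55 km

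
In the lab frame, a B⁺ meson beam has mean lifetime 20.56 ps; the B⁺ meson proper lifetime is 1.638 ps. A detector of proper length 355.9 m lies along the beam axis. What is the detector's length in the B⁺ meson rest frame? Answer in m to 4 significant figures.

L ≈ 28.35 m

Time dilation ⇒ γ = Δt/τ₀ = 20.56/1.638 = 12.5519
Length contraction: L = L₀/γ = 355.9/12.5519 = 28.35 m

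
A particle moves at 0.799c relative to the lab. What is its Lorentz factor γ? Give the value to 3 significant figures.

γ = 1/√(1 − β²) = 1/√(1 − 0.799²) = 1/√(0.36160) = 1.66

γ ≈ 1.66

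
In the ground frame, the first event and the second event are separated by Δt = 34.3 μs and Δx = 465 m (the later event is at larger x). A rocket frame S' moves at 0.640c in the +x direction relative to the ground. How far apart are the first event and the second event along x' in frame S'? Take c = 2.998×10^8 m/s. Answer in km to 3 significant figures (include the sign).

Δx' ≈ -7.96 km

γ = 1/√(1 − 0.640²) = 1.3014
Δx' = γ(Δx − vΔt) = 1.3014 × (465 m − 0.640×(2.998×10^8 m/s)×34.3×10^-6 s)
= 1.3014 × (-6116.2 m) = -7.96 km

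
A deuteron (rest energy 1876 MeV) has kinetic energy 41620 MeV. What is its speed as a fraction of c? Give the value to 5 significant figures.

β ≈ 0.99907

γ = 1 + K/(m₀c²) = 1 + 41620/1876 = 23.18550
β = √(1 − 1/γ²) = 0.99907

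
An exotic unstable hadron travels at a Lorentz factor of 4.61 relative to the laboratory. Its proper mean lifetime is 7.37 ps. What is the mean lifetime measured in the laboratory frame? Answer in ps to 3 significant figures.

γ = 4.61 (given)
Time dilation: Δt = γτ₀ = 4.61 × 7.37 ps = 34.0 ps

Δt ≈ 34.0 ps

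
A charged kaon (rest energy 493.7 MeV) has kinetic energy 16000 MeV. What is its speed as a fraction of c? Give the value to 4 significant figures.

β ≈ 0.9996

γ = 1 + K/(m₀c²) = 1 + 16000/493.7 = 33.4083
β = √(1 − 1/γ²) = 0.9996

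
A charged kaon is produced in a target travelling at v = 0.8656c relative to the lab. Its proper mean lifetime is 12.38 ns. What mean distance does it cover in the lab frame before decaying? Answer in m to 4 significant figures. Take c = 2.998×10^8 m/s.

d ≈ 6.416 m

γ = 1/√(1 − 0.8656²) = 1.99706
Dilated lifetime: Δt = γτ₀ = 1.99706 × 12.38 ns = 24.7236 ns
d = vΔt = 0.8656c × 24.7236 ns = 2.59507×10^8 m/s × 2.47236×10^-8 s = 6.416 m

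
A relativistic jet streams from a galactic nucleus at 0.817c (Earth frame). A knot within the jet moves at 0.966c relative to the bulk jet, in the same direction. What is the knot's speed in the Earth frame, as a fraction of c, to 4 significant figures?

Relativistic velocity addition: u = (u' + v)/(1 + u'v/c²)
= (0.966 + 0.817)/(1 + 0.966×0.817) = 1.783/1.78922 = 0.9965

u ≈ 0.9965c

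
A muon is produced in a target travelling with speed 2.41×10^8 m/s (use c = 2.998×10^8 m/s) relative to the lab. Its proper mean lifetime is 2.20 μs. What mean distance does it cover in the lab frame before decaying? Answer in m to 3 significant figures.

β = v/c = 2.41×10^8 / 2.998×10^8 = 0.80387
γ = 1/√(1 − 0.80387²) = 1.6812
Dilated lifetime: Δt = γτ₀ = 1.6812 × 2.20 μs = 3.6987 μs
d = vΔt = 0.80387c × 3.6987 μs = 2.4100×10^8 m/s × 3.6987×10^-6 s = 891 m

d ≈ 891 m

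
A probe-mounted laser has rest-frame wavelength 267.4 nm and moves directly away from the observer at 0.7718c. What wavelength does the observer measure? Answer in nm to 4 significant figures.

λ_obs ≈ 745.1 nm

Relativistic Doppler: λ_obs = λ_src √((1+β)/(1−β))
= 267.4 × √(1.77180/0.228200) = 267.4 × 2.78644 = 745.1 nm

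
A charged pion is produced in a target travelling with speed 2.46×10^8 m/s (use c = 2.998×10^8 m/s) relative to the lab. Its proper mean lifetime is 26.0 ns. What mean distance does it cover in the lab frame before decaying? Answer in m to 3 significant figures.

β = v/c = 2.46×10^8 / 2.998×10^8 = 0.82055
γ = 1/√(1 − 0.82055²) = 1.7495
Dilated lifetime: Δt = γτ₀ = 1.7495 × 26.0 ns = 45.488 ns
d = vΔt = 0.82055c × 45.488 ns = 2.4600×10^8 m/s × 4.5488×10^-8 s = 11.2 m

d ≈ 11.2 m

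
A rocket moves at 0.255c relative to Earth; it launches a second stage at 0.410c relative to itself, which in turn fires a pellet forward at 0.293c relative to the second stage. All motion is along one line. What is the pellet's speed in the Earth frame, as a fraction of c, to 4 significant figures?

u ≈ 0.7608c

Compose boost 2: (0.410 + 0.255)/(1 + 0.410×0.255) = 0.6650/1.10455 = 0.602055
Compose boost 3: (0.293 + 0.602055)/(1 + 0.293×0.602055) = 0.895055/1.17640 = 0.7608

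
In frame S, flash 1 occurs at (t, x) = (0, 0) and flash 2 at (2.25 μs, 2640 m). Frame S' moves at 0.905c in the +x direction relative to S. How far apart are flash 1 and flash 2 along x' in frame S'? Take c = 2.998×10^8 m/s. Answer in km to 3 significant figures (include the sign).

Δx' ≈ 4.77 km

γ = 1/√(1 − 0.905²) = 2.3507
Δx' = γ(Δx − vΔt) = 2.3507 × (2640 m − 0.905×(2.998×10^8 m/s)×2.25×10^-6 s)
= 2.3507 × (2029.5 m) = 4.77 km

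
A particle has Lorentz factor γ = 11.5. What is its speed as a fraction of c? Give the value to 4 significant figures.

β ≈ 0.9962

β = √(1 − 1/γ²) = √(1 − 1/11.5²) = √(0.992439) = 0.9962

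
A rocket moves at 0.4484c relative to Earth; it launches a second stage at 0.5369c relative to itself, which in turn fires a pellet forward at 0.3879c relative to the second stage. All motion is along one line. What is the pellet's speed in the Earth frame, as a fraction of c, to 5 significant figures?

Compose boost 2: (0.5369 + 0.4484)/(1 + 0.5369×0.4484) = 0.98530/1.240746 = 0.7941190
Compose boost 3: (0.3879 + 0.7941190)/(1 + 0.3879×0.7941190) = 1.182019/1.308039 = 0.90366

u ≈ 0.90366c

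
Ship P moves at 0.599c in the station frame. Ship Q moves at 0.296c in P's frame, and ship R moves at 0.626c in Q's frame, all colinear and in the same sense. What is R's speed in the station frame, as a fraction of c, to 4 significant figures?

Compose boost 2: (0.296 + 0.599)/(1 + 0.296×0.599) = 0.8950/1.17730 = 0.760211
Compose boost 3: (0.626 + 0.760211)/(1 + 0.626×0.760211) = 1.38621/1.47589 = 0.9392

u ≈ 0.9392c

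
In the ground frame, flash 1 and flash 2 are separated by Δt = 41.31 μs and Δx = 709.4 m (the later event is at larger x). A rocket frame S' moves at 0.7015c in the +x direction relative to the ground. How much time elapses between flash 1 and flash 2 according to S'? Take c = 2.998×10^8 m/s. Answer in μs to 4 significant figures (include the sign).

γ = 1/√(1 − 0.7015²) = 1.40318
Δt' = γ(Δt − vΔx/c²) = 1.40318 × (41.31 μs − 0.7015×709.4 m / (2.998×10^8 m/s))
= 1.40318 × (39.6501 μs) = 55.64 μs

Δt' ≈ 55.64 μs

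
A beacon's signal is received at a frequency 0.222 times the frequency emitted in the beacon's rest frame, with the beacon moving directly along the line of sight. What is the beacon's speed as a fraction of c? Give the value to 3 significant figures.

β ≈ 0.906

f_obs/f_src = √((1−β)/(1+β)) = 0.222  ⇒  (1−β)/(1+β) = 0.049284
β = |1 − D²|/(1 + D²) = |1 − 0.049284|/(1 + 0.049284) = 0.906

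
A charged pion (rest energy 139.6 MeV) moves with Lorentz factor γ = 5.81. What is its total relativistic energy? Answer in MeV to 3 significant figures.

γ = 5.81 (given)
E = γm₀c² = 5.81 × 139.6 MeV = 811 MeV

E ≈ 811 MeV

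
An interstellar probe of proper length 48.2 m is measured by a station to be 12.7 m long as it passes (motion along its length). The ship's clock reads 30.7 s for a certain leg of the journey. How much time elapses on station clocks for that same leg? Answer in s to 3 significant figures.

Length contraction ⇒ γ = L₀/L = 48.2/12.7 = 3.7953
Time dilation: Δt = γτ₀ = 3.7953 × 30.7 s = 117 s

Δt ≈ 117 s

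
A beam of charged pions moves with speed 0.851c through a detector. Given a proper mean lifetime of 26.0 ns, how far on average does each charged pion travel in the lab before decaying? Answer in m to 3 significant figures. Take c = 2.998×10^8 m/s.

γ = 1/√(1 − 0.851²) = 1.9042
Dilated lifetime: Δt = γτ₀ = 1.9042 × 26.0 ns = 49.508 ns
d = vΔt = 0.851c × 49.508 ns = 2.5513×10^8 m/s × 4.9508×10^-8 s = 12.6 m

d ≈ 12.6 m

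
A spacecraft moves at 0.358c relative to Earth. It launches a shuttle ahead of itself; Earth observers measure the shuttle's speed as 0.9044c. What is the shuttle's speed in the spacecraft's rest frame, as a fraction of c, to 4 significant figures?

Inverse velocity addition: u' = (u − v)/(1 − uv/c²)
= (0.9044 − 0.358)/(1 − 0.9044×0.358) = 0.5464/0.676225 = 0.8080

u' ≈ 0.8080c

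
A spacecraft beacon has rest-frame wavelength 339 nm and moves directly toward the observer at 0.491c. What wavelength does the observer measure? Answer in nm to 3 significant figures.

λ_obs ≈ 198 nm

Relativistic Doppler: λ_obs = λ_src √((1−β)/(1+β))
= 339 × √(0.50900/1.4910) = 339 × 0.58428 = 198 nm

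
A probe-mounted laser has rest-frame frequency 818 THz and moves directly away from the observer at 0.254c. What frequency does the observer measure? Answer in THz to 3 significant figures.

f_obs ≈ 631 THz

Relativistic Doppler: f_obs = f_src √((1−β)/(1+β))
= 818 × √(0.74600/1.2540) = 818 × 0.77130 = 631 THz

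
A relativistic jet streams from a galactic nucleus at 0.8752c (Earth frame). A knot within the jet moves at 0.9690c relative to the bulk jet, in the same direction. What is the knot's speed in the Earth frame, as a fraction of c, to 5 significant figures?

u ≈ 0.99791c

Relativistic velocity addition: u = (u' + v)/(1 + u'v/c²)
= (0.9690 + 0.8752)/(1 + 0.9690×0.8752) = 1.8442/1.848069 = 0.99791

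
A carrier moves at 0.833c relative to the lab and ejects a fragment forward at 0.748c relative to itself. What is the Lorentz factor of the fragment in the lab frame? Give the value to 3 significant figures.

u_lab = (0.748 + 0.833)/(1 + 0.748×0.833) = 1.581/1.62308 = 0.974072
γ = 1/√(1 − 0.974072²) = 4.42

γ ≈ 4.42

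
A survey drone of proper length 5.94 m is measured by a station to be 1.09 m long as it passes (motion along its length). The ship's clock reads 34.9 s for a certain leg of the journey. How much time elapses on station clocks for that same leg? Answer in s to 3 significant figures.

Δt ≈ 190 s

Length contraction ⇒ γ = L₀/L = 5.94/1.09 = 5.4495
Time dilation: Δt = γτ₀ = 5.4495 × 34.9 s = 190 s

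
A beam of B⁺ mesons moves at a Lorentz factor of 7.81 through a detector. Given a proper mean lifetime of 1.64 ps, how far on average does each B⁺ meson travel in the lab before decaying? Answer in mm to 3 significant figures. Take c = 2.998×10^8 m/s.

β = √(1 − 1/γ²) = √(1 − 1/7.81²) = 0.99177
Dilated lifetime: Δt = γτ₀ = 7.81 × 1.64 ps = 12.808 ps
d = vΔt = 0.99177c × 12.808 ps = 2.9733×10^8 m/s × 1.2808×10^-11 s = 3.81 mm

d ≈ 3.81 mm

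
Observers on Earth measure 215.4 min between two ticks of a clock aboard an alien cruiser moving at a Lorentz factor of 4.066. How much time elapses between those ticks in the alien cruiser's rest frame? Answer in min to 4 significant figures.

γ = 4.066 (given)
Proper time: τ₀ = Δt/γ = 215.4/4.066 = 52.98 min

τ₀ ≈ 52.98 min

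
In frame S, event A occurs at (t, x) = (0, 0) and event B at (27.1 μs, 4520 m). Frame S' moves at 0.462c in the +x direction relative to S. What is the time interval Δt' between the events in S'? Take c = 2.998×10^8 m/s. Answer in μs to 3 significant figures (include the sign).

Δt' ≈ 22.7 μs

γ = 1/√(1 − 0.462²) = 1.1275
Δt' = γ(Δt − vΔx/c²) = 1.1275 × (27.1 μs − 0.462×4520 m / (2.998×10^8 m/s))
= 1.1275 × (20.135 μs) = 22.7 μs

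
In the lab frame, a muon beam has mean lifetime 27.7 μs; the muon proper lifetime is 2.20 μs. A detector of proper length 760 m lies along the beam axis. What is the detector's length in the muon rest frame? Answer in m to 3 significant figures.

L ≈ 60.4 m

Time dilation ⇒ γ = Δt/τ₀ = 27.7/2.20 = 12.591
Length contraction: L = L₀/γ = 760/12.591 = 60.4 m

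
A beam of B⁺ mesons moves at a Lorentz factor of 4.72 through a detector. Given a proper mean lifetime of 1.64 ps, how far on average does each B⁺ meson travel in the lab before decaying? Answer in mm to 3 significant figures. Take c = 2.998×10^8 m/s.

β = √(1 − 1/γ²) = √(1 − 1/4.72²) = 0.97730
Dilated lifetime: Δt = γτ₀ = 4.72 × 1.64 ps = 7.7408 ps
d = vΔt = 0.97730c × 7.7408 ps = 2.9299×10^8 m/s × 7.7408×10^-12 s = 2.27 mm

d ≈ 2.27 mm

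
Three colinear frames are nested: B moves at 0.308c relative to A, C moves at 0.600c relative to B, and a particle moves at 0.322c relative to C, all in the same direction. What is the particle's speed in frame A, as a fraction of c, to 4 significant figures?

u ≈ 0.8730c

Compose boost 2: (0.600 + 0.308)/(1 + 0.600×0.308) = 0.9080/1.18480 = 0.766374
Compose boost 3: (0.322 + 0.766374)/(1 + 0.322×0.766374) = 1.08837/1.24677 = 0.8730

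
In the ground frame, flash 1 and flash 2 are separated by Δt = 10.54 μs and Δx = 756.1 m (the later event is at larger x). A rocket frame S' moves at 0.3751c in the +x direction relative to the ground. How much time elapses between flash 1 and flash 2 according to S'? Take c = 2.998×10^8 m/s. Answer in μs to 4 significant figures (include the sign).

γ = 1/√(1 − 0.3751²) = 1.07877
Δt' = γ(Δt − vΔx/c²) = 1.07877 × (10.54 μs − 0.3751×756.1 m / (2.998×10^8 m/s))
= 1.07877 × (9.59399 μs) = 10.35 μs

Δt' ≈ 10.35 μs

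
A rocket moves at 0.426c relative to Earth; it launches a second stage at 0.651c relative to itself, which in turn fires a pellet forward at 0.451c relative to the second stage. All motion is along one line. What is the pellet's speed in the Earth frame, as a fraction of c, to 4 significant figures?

u ≈ 0.9376c

Compose boost 2: (0.651 + 0.426)/(1 + 0.651×0.426) = 1.077/1.27733 = 0.843168
Compose boost 3: (0.451 + 0.843168)/(1 + 0.451×0.843168) = 1.29417/1.38027 = 0.9376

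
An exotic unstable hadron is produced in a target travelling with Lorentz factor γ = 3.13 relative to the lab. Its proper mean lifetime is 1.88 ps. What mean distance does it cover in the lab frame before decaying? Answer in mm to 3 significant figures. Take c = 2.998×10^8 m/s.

β = √(1 − 1/γ²) = √(1 − 1/3.13²) = 0.94759
Dilated lifetime: Δt = γτ₀ = 3.13 × 1.88 ps = 5.8844 ps
d = vΔt = 0.94759c × 5.8844 ps = 2.8409×10^8 m/s × 5.8844×10^-12 s = 1.67 mm

d ≈ 1.67 mm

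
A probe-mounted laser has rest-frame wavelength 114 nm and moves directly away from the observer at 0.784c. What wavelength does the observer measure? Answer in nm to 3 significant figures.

λ_obs ≈ 328 nm

Relativistic Doppler: λ_obs = λ_src √((1+β)/(1−β))
= 114 × √(1.7840/0.21600) = 114 × 2.8739 = 328 nm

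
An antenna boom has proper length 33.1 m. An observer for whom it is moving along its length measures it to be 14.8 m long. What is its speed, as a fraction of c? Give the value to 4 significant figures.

β ≈ 0.8945

γ = L₀/L = 33.1/14.8 = 2.23649
β = √(1 − 1/γ²) = 0.8945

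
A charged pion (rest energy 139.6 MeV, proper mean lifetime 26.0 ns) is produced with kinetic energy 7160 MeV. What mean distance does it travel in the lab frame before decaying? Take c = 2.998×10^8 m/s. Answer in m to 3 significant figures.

γ = 1 + K/(m₀c²) = 1 + 7160/139.6 = 52.289
β = √(1 − 1/γ²) = 0.99982
Dilated lifetime: γτ₀ = 52.289 × 26.0 ns = 1359.5 ns
d = βc·γτ₀ = 0.99982 × (2.998×10^8 m/s) × 1.3595×10^-6 s = 408 m

d ≈ 408 m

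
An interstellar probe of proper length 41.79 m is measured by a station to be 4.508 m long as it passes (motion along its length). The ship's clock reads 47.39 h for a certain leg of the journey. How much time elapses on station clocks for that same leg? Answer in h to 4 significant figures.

Length contraction ⇒ γ = L₀/L = 41.79/4.508 = 9.27019
Time dilation: Δt = γτ₀ = 9.27019 × 47.39 h = 439.3 h

Δt ≈ 439.3 h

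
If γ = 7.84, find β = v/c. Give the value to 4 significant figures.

β ≈ 0.9918

β = √(1 − 1/γ²) = √(1 − 1/7.84²) = √(0.983731) = 0.9918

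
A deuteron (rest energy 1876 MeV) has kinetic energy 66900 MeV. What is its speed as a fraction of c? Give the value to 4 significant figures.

γ = 1 + K/(m₀c²) = 1 + 66900/1876 = 36.6610
β = √(1 − 1/γ²) = 0.9996

β ≈ 0.9996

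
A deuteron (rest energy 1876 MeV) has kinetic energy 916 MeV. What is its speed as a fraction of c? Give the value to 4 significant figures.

β ≈ 0.7406

γ = 1 + K/(m₀c²) = 1 + 916/1876 = 1.48827
β = √(1 − 1/γ²) = 0.7406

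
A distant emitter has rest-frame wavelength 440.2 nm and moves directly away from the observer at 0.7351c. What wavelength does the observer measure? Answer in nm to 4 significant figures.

λ_obs ≈ 1127 nm

Relativistic Doppler: λ_obs = λ_src √((1+β)/(1−β))
= 440.2 × √(1.73510/0.264900) = 440.2 × 2.55930 = 1127 nm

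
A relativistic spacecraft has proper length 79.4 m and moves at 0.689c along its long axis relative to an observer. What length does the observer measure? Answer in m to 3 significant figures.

γ = 1/√(1 − 0.689²) = 1.3798
Length contraction: L = L₀/γ = 79.4/1.3798 = 57.5 m

L ≈ 57.5 m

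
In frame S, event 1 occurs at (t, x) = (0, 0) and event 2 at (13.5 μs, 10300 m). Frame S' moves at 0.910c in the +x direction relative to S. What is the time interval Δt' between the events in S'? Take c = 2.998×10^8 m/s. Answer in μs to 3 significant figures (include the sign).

γ = 1/√(1 − 0.910²) = 2.4119
Δt' = γ(Δt − vΔx/c²) = 2.4119 × (13.5 μs − 0.910×10300 m / (2.998×10^8 m/s))
= 2.4119 × (-17.764 μs) = -42.8 μs

Δt' ≈ -42.8 μs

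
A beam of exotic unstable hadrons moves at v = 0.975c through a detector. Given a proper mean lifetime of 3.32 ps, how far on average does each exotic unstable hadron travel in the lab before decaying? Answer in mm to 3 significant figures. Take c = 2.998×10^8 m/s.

d ≈ 4.37 mm

γ = 1/√(1 − 0.975²) = 4.5004
Dilated lifetime: Δt = γτ₀ = 4.5004 × 3.32 ps = 14.941 ps
d = vΔt = 0.975c × 14.941 ps = 2.9230×10^8 m/s × 1.4941×10^-11 s = 4.37 mm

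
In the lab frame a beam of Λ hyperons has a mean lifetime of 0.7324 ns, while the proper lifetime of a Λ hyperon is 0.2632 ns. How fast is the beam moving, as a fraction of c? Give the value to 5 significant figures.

γ = Δt/τ₀ = 0.7324/0.2632 = 2.782675
β = √(1 − 1/γ²) = √(1 − 1/2.782675²) = 0.93320

β ≈ 0.93320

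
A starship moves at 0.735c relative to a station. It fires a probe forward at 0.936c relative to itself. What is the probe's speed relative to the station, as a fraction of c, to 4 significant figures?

Relativistic velocity addition: u = (u' + v)/(1 + u'v/c²)
= (0.936 + 0.735)/(1 + 0.936×0.735) = 1.671/1.68796 = 0.9900

u ≈ 0.9900c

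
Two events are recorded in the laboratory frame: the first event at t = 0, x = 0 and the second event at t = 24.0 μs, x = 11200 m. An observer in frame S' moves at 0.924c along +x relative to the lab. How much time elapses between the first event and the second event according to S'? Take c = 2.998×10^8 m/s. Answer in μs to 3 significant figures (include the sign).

Δt' ≈ -27.5 μs

γ = 1/√(1 − 0.924²) = 2.6151
Δt' = γ(Δt − vΔx/c²) = 2.6151 × (24.0 μs − 0.924×11200 m / (2.998×10^8 m/s))
= 2.6151 × (-10.519 μs) = -27.5 μs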